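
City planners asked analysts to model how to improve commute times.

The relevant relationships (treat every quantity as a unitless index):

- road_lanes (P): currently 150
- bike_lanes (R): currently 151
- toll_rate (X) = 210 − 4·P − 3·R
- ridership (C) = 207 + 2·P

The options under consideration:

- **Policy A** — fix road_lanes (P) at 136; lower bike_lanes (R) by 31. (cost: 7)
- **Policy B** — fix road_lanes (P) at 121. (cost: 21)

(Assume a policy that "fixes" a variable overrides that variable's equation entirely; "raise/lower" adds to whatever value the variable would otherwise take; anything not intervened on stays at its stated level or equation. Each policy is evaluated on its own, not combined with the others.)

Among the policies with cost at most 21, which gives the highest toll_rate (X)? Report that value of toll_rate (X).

Policy A (P := 136, R − 31):
  P = 136
  R = 151 − 31 = 120
  X = 210 − 4·136 − 3·120 = -694
Policy B (P := 121):
  P = 121
  R = 151
  X = 210 − 4·121 − 3·151 = -727
Comparing — Policy A: X=-694, Policy B: X=-727. Highest is -694 (Policy A).

-694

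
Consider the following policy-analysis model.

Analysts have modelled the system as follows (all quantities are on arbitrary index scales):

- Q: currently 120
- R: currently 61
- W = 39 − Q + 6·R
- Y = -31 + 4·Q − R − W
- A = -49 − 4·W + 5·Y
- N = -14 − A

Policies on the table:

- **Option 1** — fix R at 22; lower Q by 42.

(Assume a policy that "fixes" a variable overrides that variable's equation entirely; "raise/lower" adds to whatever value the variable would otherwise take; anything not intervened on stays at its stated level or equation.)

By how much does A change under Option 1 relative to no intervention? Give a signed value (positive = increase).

1083

Baseline:
  Q = 120
  R = 61
  W = 39 − 120 + 6·61 = 285
  Y = -31 + 4·120 − 61 − 285 = 103
  A = -49 − 4·285 + 5·103 = -674
Option 1 (R := 22, Q − 42):
  Q = 120 − 42 = 78
  R = 22
  W = 39 − 78 + 6·22 = 93
  Y = -31 + 4·78 − 22 − 93 = 166
  A = -49 − 4·93 + 5·166 = 409
Change in A: 409 − (-674) = 1083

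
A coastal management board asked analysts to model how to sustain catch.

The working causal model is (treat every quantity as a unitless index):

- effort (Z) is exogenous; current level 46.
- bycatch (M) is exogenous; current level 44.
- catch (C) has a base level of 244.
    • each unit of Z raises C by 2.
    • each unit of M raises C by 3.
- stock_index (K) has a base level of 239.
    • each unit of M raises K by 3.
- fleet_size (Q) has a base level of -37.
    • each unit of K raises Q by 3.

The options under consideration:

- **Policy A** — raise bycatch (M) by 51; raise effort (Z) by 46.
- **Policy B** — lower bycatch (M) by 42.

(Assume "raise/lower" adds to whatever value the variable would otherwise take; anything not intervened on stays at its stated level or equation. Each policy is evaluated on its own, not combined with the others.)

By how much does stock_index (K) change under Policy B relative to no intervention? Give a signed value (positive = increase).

-126

Baseline:
  M = 44
  K = 239 + 3·44 = 371
Policy B (M − 42):
  M = 44 − 42 = 2
  K = 239 + 3·2 = 245
Change in K: 245 − 371 = -126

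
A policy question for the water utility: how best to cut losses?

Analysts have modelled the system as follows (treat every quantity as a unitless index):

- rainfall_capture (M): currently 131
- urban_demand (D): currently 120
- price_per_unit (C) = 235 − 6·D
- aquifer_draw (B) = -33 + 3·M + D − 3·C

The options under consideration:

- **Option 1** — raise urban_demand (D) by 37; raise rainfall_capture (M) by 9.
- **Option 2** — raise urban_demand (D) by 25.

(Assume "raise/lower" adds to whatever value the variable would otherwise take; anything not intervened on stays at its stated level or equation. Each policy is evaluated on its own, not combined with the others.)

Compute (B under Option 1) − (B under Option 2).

255

Option 1 (D + 37, M + 9):
  M = 131 + 9 = 140
  D = 120 + 37 = 157
  C = 235 − 6·157 = -707
  B = -33 + 3·140 + 157 − 3·(-707) = 2665
Option 2 (D + 25):
  M = 131
  D = 120 + 25 = 145
  C = 235 − 6·145 = -635
  B = -33 + 3·131 + 145 − 3·(-635) = 2410
B: 2665 − 2410 = 255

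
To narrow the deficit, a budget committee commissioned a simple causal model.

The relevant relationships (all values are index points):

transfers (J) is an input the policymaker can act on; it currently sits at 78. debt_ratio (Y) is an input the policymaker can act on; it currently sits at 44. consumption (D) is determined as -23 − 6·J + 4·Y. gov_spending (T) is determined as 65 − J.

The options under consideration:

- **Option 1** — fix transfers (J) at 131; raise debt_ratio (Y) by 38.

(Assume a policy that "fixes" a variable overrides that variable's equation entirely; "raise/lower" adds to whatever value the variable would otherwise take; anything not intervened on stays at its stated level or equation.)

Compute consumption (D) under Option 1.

Option 1 (J := 131, Y + 38):
  J = 131
  Y = 44 + 38 = 82
  D = -23 − 6·131 + 4·82 = -481

-481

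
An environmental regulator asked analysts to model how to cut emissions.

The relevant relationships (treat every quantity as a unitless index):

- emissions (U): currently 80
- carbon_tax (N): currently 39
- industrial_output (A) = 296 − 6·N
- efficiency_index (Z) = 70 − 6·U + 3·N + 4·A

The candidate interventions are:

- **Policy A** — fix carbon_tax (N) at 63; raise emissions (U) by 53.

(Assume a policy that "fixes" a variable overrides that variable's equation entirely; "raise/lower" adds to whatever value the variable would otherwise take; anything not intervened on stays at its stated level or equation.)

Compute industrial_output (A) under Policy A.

-82

Policy A (N := 63, U + 53):
  N = 63
  A = 296 − 6·63 = -82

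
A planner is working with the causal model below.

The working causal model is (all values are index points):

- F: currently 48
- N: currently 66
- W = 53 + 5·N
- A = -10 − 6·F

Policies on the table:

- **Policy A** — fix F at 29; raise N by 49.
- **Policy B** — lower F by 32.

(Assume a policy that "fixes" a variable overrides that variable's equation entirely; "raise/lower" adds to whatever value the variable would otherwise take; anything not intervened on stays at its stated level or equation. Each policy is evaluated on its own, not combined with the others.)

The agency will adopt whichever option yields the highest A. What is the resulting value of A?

-106

Policy A (F := 29, N + 49):
  F = 29
  A = -10 − 6·29 = -184
Policy B (F − 32):
  F = 48 − 32 = 16
  A = -10 − 6·16 = -106
Comparing — Policy A: A=-184, Policy B: A=-106. Highest is -106 (Policy B).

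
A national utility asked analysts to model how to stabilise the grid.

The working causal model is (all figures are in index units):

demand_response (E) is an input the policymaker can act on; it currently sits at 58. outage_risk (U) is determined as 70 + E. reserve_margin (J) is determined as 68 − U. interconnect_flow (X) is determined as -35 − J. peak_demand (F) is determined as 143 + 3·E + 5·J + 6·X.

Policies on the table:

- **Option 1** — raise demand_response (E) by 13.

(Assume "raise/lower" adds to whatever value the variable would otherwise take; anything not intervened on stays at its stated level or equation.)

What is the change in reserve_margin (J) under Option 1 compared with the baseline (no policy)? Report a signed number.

Baseline:
  E = 58
  U = 70 + 58 = 128
  J = 68 − 128 = -60
Option 1 (E + 13):
  E = 58 + 13 = 71
  U = 70 + 71 = 141
  J = 68 − 141 = -73
Change in J: -73 − (-60) = -13

-13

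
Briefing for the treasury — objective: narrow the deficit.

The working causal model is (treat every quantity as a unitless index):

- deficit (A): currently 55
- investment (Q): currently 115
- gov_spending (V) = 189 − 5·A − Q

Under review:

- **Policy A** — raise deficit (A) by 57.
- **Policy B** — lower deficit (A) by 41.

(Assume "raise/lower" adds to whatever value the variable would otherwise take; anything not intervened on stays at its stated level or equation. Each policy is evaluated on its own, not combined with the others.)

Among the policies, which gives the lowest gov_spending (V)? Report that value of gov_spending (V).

-486

Policy A (A + 57):
  A = 55 + 57 = 112
  Q = 115
  V = 189 − 5·112 − 115 = -486
Policy B (A − 41):
  A = 55 − 41 = 14
  Q = 115
  V = 189 − 5·14 − 115 = 4
Comparing — Policy A: V=-486, Policy B: V=4. Lowest is -486 (Policy A).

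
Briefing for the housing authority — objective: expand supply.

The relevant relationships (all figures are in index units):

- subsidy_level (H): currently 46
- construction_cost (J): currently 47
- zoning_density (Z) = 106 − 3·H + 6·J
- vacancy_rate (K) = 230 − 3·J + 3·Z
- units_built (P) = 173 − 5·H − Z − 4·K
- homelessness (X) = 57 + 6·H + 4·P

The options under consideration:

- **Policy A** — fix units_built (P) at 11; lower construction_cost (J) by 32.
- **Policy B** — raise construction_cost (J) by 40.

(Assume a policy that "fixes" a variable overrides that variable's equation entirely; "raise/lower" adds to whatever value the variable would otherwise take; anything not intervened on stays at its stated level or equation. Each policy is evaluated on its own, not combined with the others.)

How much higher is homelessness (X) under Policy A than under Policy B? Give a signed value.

25256

Policy A (P := 11, J − 32):
  H = 46
  J = 47 − 32 = 15
  Z = 106 − 3·46 + 6·15 = 58
  K = 230 − 3·15 + 3·58 = 359
  P = 11
  X = 57 + 6·46 + 4·11 = 377
Policy B (J + 40):
  H = 46
  J = 47 + 40 = 87
  Z = 106 − 3·46 + 6·87 = 490
  K = 230 − 3·87 + 3·490 = 1439
  P = 173 − 5·46 − 490 − 4·1439 = -6303
  X = 57 + 6·46 + 4·(-6303) = -24879
X: 377 − (-24879) = 25256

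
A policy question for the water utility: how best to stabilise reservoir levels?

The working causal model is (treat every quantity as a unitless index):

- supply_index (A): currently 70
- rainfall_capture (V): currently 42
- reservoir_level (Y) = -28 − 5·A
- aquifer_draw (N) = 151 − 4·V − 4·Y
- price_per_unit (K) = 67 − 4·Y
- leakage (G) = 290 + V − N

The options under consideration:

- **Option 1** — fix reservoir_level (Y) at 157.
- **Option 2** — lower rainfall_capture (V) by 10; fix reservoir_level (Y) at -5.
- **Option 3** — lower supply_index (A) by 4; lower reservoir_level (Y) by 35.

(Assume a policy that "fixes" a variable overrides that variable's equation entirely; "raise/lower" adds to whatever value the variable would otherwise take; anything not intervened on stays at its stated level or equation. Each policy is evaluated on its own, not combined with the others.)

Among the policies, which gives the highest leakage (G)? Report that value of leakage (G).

Option 1 (Y := 157):
  A = 70
  V = 42
  Y = 157
  N = 151 − 4·42 − 4·157 = -645
  G = 290 + 42 − (-645) = 977
Option 2 (V − 10, Y := -5):
  A = 70
  V = 42 − 10 = 32
  Y = -5
  N = 151 − 4·32 − 4·(-5) = 43
  G = 290 + 32 − 43 = 279
Option 3 (A − 4, Y − 35):
  A = 70 − 4 = 66
  V = 42
  Y = -28 − 5·66 (−35 from intervention) = -393
  N = 151 − 4·42 − 4·(-393) = 1555
  G = 290 + 42 − 1555 = -1223
Comparing — Option 1: G=977, Option 2: G=279, Option 3: G=-1223. Highest is 977 (Option 1).

977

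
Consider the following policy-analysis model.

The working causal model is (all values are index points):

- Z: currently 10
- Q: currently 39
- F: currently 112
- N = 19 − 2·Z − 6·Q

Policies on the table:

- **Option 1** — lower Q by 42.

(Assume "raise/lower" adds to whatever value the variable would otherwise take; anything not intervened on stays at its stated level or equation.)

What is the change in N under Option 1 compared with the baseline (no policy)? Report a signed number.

Baseline:
  Z = 10
  Q = 39
  N = 19 − 2·10 − 6·39 = -235
Option 1 (Q − 42):
  Z = 10
  Q = 39 − 42 = -3
  N = 19 − 2·10 − 6·(-3) = 17
Change in N: 17 − (-235) = 252

252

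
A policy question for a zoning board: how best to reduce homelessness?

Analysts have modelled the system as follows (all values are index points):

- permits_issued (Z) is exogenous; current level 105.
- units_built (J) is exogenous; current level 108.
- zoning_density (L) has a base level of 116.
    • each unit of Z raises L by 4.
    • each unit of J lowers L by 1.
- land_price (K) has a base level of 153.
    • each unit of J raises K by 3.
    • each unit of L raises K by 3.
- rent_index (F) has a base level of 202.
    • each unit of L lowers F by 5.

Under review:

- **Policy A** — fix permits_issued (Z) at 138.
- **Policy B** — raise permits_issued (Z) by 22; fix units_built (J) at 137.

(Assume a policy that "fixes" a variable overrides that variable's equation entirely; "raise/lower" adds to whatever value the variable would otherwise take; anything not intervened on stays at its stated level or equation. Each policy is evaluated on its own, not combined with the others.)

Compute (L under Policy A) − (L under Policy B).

Policy A (Z := 138):
  Z = 138
  J = 108
  L = 116 + 4·138 − 108 = 560
Policy B (Z + 22, J := 137):
  Z = 105 + 22 = 127
  J = 137
  L = 116 + 4·127 − 137 = 487
L: 560 − 487 = 73

73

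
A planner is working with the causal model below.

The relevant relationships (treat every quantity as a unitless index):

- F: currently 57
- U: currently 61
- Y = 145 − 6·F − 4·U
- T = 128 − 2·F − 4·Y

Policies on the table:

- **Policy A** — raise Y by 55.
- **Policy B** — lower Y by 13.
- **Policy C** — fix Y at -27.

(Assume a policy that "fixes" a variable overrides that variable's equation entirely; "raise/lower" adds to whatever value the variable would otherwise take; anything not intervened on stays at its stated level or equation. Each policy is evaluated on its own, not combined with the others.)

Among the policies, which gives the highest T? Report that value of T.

Policy A (Y + 55):
  F = 57
  U = 61
  Y = 145 − 6·57 − 4·61 (+55 from intervention) = -386
  T = 128 − 2·57 − 4·(-386) = 1558
Policy B (Y − 13):
  F = 57
  U = 61
  Y = 145 − 6·57 − 4·61 (−13 from intervention) = -454
  T = 128 − 2·57 − 4·(-454) = 1830
Policy C (Y := -27):
  F = 57
  U = 61
  Y = -27
  T = 128 − 2·57 − 4·(-27) = 122
Comparing — Policy A: T=1558, Policy B: T=1830, Policy C: T=122. Highest is 1830 (Policy B).

1830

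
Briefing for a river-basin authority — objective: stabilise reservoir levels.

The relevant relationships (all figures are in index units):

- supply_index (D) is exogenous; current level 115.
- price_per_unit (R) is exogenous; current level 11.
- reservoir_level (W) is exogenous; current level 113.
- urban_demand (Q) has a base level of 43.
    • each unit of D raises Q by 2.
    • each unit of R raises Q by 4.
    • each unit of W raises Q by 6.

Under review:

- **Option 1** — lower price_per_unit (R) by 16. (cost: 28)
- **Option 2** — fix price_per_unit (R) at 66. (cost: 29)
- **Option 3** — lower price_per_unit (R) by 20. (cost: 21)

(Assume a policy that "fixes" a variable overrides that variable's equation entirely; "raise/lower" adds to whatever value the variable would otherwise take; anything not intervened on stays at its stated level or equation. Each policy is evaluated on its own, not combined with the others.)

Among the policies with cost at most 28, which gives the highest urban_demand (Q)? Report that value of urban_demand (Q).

931

Option 1 (R − 16):
  D = 115
  R = 11 − 16 = -5
  W = 113
  Q = 43 + 2·115 + 4·(-5) + 6·113 = 931
Option 3 (R − 20):
  D = 115
  R = 11 − 20 = -9
  W = 113
  Q = 43 + 2·115 + 4·(-9) + 6·113 = 915
Comparing — Option 1: Q=931, Option 3: Q=915. Highest is 931 (Option 1).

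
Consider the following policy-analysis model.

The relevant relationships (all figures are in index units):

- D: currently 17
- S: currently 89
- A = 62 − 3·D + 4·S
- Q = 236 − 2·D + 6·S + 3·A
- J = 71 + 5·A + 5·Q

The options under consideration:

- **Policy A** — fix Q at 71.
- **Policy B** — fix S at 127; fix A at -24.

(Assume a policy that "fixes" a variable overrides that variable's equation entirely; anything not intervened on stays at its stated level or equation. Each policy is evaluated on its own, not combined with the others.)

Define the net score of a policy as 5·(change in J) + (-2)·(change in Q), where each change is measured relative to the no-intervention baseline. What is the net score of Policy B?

-31510

Baseline:
  D = 17
  S = 89
  A = 62 − 3·17 + 4·89 = 367
  Q = 236 − 2·17 + 6·89 + 3·367 = 1837
  J = 71 + 5·367 + 5·1837 = 11091
Policy B (S := 127, A := -24):
  D = 17
  S = 127
  A = -24
  Q = 236 − 2·17 + 6·127 + 3·(-24) = 892
  J = 71 + 5·(-24) + 5·892 = 4411
ΔJ = 4411 − 11091 = -6680; ΔQ = 892 − 1837 = -945
Score = 5·(-6680) + (-2)·(-945) = -31510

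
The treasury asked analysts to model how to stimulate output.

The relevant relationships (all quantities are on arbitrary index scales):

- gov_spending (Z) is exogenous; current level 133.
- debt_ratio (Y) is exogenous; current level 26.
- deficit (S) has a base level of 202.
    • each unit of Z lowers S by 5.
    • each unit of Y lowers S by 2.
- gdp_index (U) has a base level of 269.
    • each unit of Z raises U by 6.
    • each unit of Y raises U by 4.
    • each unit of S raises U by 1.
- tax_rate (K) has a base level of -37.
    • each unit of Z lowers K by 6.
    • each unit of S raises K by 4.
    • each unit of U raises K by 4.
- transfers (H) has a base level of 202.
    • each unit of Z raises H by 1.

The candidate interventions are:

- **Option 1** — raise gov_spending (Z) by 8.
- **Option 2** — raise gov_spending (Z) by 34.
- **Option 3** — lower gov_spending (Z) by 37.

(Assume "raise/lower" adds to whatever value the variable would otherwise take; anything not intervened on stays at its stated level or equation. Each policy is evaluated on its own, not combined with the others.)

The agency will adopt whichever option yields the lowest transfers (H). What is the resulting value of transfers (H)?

298

Option 1 (Z + 8):
  Z = 133 + 8 = 141
  H = 202 + 141 = 343
Option 2 (Z + 34):
  Z = 133 + 34 = 167
  H = 202 + 167 = 369
Option 3 (Z − 37):
  Z = 133 − 37 = 96
  H = 202 + 96 = 298
Comparing — Option 1: H=343, Option 2: H=369, Option 3: H=298. Lowest is 298 (Option 3).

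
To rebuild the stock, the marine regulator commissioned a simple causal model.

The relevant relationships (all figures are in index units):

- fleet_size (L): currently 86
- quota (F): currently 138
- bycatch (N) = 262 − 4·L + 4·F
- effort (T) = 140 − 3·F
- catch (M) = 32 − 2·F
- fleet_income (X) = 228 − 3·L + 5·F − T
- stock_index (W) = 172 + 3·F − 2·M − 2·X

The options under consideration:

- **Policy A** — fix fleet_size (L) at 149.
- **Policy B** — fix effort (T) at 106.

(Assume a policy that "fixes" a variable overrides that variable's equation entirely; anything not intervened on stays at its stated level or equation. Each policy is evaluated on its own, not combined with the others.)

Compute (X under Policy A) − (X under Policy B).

Policy A (L := 149):
  L = 149
  F = 138
  T = 140 − 3·138 = -274
  X = 228 − 3·149 + 5·138 − (-274) = 745
Policy B (T := 106):
  L = 86
  F = 138
  T = 106
  X = 228 − 3·86 + 5·138 − 106 = 554
X: 745 − 554 = 191

191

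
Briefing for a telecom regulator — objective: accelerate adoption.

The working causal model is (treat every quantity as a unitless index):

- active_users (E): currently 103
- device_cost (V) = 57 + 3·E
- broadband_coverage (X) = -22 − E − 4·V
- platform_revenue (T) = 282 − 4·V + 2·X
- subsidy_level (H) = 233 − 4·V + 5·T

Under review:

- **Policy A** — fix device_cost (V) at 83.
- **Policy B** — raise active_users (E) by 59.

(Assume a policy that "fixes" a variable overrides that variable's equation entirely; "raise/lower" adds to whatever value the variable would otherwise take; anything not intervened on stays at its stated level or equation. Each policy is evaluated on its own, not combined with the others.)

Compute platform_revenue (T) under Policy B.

Policy B (E + 59):
  E = 103 + 59 = 162
  V = 57 + 3·162 = 543
  X = -22 − 162 − 4·543 = -2356
  T = 282 − 4·543 + 2·(-2356) = -6602

-6602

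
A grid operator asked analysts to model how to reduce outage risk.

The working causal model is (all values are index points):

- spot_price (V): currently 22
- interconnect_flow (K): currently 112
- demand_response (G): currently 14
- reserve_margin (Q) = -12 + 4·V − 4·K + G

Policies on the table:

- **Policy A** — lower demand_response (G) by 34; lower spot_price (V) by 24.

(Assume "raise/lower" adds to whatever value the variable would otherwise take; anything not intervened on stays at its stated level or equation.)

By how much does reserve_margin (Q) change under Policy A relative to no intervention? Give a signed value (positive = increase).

Baseline:
  V = 22
  K = 112
  G = 14
  Q = -12 + 4·22 − 4·112 + 14 = -358
Policy A (G − 34, V − 24):
  V = 22 − 24 = -2
  K = 112
  G = 14 − 34 = -20
  Q = -12 + 4·(-2) − 4·112 + (-20) = -488
Change in Q: -488 − (-358) = -130

-130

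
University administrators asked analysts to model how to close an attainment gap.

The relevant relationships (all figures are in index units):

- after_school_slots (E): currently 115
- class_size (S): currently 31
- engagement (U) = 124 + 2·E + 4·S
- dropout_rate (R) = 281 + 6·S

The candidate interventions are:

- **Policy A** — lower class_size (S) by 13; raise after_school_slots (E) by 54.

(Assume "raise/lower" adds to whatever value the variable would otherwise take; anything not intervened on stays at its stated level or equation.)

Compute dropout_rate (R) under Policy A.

389

Policy A (S − 13, E + 54):
  S = 31 − 13 = 18
  R = 281 + 6·18 = 389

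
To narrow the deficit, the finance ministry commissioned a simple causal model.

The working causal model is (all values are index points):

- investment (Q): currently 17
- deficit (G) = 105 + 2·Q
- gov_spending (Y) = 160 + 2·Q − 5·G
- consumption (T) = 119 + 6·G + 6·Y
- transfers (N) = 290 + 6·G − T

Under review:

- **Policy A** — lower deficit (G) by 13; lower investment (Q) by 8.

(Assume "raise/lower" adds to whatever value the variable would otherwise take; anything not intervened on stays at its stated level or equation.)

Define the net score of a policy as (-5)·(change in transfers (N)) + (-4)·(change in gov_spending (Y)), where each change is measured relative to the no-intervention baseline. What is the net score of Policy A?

Baseline:
  Q = 17
  G = 105 + 2·17 = 139
  Y = 160 + 2·17 − 5·139 = -501
  T = 119 + 6·139 + 6·(-501) = -2053
  N = 290 + 6·139 − (-2053) = 3177
Policy A (G − 13, Q − 8):
  Q = 17 − 8 = 9
  G = 105 + 2·9 (−13 from intervention) = 110
  Y = 160 + 2·9 − 5·110 = -372
  T = 119 + 6·110 + 6·(-372) = -1453
  N = 290 + 6·110 − (-1453) = 2403
ΔN = 2403 − 3177 = -774; ΔY = -372 − (-501) = 129
Score = (-5)·(-774) + (-4)·129 = 3354

3354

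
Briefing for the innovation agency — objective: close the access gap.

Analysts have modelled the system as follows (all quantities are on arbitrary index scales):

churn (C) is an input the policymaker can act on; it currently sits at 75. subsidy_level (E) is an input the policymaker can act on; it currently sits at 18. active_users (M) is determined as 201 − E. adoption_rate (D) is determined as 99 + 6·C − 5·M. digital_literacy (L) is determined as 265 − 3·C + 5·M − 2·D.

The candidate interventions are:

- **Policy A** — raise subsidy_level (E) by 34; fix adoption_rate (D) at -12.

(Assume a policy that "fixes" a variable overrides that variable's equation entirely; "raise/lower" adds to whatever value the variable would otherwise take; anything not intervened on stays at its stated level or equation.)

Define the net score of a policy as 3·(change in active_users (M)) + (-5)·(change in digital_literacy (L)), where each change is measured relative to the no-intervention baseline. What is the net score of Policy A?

4288

Baseline:
  C = 75
  E = 18
  M = 201 − 18 = 183
  D = 99 + 6·75 − 5·183 = -366
  L = 265 − 3·75 + 5·183 − 2·(-366) = 1687
Policy A (E + 34, D := -12):
  C = 75
  E = 18 + 34 = 52
  M = 201 − 52 = 149
  D = -12
  L = 265 − 3·75 + 5·149 − 2·(-12) = 809
ΔM = 149 − 183 = -34; ΔL = 809 − 1687 = -878
Score = 3·(-34) + (-5)·(-878) = 4288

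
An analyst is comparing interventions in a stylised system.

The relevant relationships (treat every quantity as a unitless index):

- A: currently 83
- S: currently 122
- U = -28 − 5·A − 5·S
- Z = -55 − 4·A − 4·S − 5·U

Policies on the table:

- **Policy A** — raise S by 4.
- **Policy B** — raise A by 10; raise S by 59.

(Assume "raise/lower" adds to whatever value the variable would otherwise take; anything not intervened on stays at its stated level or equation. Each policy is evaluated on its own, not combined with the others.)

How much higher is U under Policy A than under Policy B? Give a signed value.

Policy A (S + 4):
  A = 83
  S = 122 + 4 = 126
  U = -28 − 5·83 − 5·126 = -1073
Policy B (A + 10, S + 59):
  A = 83 + 10 = 93
  S = 122 + 59 = 181
  U = -28 − 5·93 − 5·181 = -1398
U: -1073 − (-1398) = 325

325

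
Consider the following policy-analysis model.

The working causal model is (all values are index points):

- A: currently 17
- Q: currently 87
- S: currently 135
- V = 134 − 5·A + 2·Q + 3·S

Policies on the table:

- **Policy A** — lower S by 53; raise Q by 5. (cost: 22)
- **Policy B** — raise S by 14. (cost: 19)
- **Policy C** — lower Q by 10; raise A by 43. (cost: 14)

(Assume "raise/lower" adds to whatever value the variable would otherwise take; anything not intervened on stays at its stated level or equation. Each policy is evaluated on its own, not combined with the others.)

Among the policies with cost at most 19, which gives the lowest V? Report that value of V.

Policy B (S + 14):
  A = 17
  Q = 87
  S = 135 + 14 = 149
  V = 134 − 5·17 + 2·87 + 3·149 = 670
Policy C (Q − 10, A + 43):
  A = 17 + 43 = 60
  Q = 87 − 10 = 77
  S = 135
  V = 134 − 5·60 + 2·77 + 3·135 = 393
Comparing — Policy B: V=670, Policy C: V=393. Lowest is 393 (Policy C).

393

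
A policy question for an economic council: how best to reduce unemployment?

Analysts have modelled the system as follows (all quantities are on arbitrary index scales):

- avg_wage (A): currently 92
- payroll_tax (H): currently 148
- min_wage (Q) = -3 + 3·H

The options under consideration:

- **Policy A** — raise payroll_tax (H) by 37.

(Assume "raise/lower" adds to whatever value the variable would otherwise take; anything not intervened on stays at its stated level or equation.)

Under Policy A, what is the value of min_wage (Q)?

552

Policy A (H + 37):
  H = 148 + 37 = 185
  Q = -3 + 3·185 = 552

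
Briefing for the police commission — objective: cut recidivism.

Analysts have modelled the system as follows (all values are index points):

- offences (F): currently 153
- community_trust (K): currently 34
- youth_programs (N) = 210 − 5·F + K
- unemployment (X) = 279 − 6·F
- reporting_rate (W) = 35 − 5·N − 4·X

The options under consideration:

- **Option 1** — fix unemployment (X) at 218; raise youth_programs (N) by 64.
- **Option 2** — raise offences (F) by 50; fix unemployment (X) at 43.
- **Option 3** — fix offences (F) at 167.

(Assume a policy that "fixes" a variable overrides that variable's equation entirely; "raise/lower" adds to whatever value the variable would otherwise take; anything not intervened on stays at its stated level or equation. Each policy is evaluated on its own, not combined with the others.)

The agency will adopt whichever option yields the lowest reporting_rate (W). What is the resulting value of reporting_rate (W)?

1448

Option 1 (X := 218, N + 64):
  F = 153
  K = 34
  N = 210 − 5·153 + 34 (+64 from intervention) = -457
  X = 218
  W = 35 − 5·(-457) − 4·218 = 1448
Option 2 (F + 50, X := 43):
  F = 153 + 50 = 203
  K = 34
  N = 210 − 5·203 + 34 = -771
  X = 43
  W = 35 − 5·(-771) − 4·43 = 3718
Option 3 (F := 167):
  F = 167
  K = 34
  N = 210 − 5·167 + 34 = -591
  X = 279 − 6·167 = -723
  W = 35 − 5·(-591) − 4·(-723) = 5882
Comparing — Option 1: W=1448, Option 2: W=3718, Option 3: W=5882. Lowest is 1448 (Option 1).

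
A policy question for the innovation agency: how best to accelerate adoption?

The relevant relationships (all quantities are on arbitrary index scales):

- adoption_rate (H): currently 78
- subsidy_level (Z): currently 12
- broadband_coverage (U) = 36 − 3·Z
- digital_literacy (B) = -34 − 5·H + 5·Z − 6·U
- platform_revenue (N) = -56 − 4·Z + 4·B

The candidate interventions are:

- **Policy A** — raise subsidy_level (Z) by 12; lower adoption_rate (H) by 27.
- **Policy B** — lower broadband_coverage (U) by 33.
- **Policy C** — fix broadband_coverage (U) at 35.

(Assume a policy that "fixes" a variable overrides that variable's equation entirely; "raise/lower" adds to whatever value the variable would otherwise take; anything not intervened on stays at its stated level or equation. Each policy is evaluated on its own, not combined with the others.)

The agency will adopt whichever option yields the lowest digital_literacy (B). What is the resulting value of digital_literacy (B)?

-574

Policy A (Z + 12, H − 27):
  H = 78 − 27 = 51
  Z = 12 + 12 = 24
  U = 36 − 3·24 = -36
  B = -34 − 5·51 + 5·24 − 6·(-36) = 47
Policy B (U − 33):
  H = 78
  Z = 12
  U = 36 − 3·12 (−33 from intervention) = -33
  B = -34 − 5·78 + 5·12 − 6·(-33) = -166
Policy C (U := 35):
  H = 78
  Z = 12
  U = 35
  B = -34 − 5·78 + 5·12 − 6·35 = -574
Comparing — Policy A: B=47, Policy B: B=-166, Policy C: B=-574. Lowest is -574 (Policy C).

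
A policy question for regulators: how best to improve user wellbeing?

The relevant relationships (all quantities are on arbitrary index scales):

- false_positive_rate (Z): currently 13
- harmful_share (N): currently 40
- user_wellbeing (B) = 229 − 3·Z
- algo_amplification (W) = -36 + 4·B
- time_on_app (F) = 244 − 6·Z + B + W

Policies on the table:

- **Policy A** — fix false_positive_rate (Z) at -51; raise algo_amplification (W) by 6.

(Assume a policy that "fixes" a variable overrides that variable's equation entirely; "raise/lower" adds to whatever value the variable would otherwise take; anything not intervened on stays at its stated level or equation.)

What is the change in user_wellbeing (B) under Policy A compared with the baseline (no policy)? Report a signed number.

Baseline:
  Z = 13
  B = 229 − 3·13 = 190
Policy A (Z := -51, W + 6):
  Z = -51
  B = 229 − 3·(-51) = 382
Change in B: 382 − 190 = 192

192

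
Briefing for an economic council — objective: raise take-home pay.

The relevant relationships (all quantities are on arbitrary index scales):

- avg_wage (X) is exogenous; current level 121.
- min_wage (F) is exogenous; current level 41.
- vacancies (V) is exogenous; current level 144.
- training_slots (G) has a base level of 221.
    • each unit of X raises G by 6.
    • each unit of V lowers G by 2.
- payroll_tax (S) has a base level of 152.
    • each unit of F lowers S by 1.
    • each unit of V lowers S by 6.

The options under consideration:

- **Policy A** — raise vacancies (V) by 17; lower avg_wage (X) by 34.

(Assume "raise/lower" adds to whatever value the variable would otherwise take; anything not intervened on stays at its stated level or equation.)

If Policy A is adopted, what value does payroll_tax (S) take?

-855

Policy A (V + 17, X − 34):
  F = 41
  V = 144 + 17 = 161
  S = 152 − 41 − 6·161 = -855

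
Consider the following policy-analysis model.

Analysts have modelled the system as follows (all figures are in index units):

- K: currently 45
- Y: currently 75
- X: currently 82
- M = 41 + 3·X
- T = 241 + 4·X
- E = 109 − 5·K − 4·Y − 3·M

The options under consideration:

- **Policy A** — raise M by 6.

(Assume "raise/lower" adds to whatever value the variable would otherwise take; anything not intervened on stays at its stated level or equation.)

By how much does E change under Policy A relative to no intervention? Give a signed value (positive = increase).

Baseline:
  K = 45
  Y = 75
  X = 82
  M = 41 + 3·82 = 287
  E = 109 − 5·45 − 4·75 − 3·287 = -1277
Policy A (M + 6):
  K = 45
  Y = 75
  X = 82
  M = 41 + 3·82 (+6 from intervention) = 293
  E = 109 − 5·45 − 4·75 − 3·293 = -1295
Change in E: -1295 − (-1277) = -18

-18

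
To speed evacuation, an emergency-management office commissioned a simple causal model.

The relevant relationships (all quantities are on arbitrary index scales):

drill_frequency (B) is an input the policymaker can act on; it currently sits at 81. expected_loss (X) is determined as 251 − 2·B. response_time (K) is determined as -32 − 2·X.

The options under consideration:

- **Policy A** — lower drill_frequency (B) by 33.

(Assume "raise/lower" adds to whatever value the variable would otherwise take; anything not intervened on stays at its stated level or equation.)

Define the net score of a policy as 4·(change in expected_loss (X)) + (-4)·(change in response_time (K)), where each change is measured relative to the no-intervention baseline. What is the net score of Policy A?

792

Baseline:
  B = 81
  X = 251 − 2·81 = 89
  K = -32 − 2·89 = -210
Policy A (B − 33):
  B = 81 − 33 = 48
  X = 251 − 2·48 = 155
  K = -32 − 2·155 = -342
ΔX = 155 − 89 = 66; ΔK = -342 − (-210) = -132
Score = 4·66 + (-4)·(-132) = 792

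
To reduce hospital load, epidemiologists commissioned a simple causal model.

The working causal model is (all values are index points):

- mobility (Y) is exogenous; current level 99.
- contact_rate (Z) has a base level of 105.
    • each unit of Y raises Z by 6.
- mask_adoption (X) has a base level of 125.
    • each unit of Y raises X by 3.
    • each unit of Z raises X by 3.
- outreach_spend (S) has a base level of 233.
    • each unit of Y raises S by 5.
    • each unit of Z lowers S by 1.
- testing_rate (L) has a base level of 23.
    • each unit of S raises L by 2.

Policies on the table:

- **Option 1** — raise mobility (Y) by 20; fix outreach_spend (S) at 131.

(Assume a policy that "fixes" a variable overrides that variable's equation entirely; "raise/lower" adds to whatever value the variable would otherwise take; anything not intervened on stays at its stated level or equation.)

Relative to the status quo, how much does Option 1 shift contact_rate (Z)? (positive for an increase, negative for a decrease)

Baseline:
  Y = 99
  Z = 105 + 6·99 = 699
Option 1 (Y + 20, S := 131):
  Y = 99 + 20 = 119
  Z = 105 + 6·119 = 819
Change in Z: 819 − 699 = 120

120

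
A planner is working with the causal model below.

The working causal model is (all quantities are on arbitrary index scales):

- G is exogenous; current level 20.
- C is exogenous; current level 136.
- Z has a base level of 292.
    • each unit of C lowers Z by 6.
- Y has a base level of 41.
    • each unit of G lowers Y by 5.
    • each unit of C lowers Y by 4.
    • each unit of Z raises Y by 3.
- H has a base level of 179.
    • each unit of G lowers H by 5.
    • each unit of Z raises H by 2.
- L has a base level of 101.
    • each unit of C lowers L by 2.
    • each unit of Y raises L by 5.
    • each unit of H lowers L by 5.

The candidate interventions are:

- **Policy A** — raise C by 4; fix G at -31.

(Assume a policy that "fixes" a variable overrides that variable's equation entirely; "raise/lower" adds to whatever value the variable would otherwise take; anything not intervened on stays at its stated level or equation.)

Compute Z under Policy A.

Policy A (C + 4, G := -31):
  C = 136 + 4 = 140
  Z = 292 − 6·140 = -548

-548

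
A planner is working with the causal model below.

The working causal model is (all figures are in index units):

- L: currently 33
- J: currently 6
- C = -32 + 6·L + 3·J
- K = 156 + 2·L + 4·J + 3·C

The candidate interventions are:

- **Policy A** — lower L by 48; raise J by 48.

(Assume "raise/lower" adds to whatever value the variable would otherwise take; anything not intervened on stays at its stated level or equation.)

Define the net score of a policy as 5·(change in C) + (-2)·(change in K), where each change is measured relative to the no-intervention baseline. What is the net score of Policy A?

-48

Baseline:
  L = 33
  J = 6
  C = -32 + 6·33 + 3·6 = 184
  K = 156 + 2·33 + 4·6 + 3·184 = 798
Policy A (L − 48, J + 48):
  L = 33 − 48 = -15
  J = 6 + 48 = 54
  C = -32 + 6·(-15) + 3·54 = 40
  K = 156 + 2·(-15) + 4·54 + 3·40 = 462
ΔC = 40 − 184 = -144; ΔK = 462 − 798 = -336
Score = 5·(-144) + (-2)·(-336) = -48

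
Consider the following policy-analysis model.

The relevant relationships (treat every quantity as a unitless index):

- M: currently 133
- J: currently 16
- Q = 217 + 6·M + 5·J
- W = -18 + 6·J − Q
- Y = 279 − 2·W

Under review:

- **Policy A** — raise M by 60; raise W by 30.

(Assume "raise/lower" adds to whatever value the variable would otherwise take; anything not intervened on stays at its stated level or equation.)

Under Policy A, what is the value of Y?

Policy A (M + 60, W + 30):
  M = 133 + 60 = 193
  J = 16
  Q = 217 + 6·193 + 5·16 = 1455
  W = -18 + 6·16 − 1455 (+30 from intervention) = -1347
  Y = 279 − 2·(-1347) = 2973

2973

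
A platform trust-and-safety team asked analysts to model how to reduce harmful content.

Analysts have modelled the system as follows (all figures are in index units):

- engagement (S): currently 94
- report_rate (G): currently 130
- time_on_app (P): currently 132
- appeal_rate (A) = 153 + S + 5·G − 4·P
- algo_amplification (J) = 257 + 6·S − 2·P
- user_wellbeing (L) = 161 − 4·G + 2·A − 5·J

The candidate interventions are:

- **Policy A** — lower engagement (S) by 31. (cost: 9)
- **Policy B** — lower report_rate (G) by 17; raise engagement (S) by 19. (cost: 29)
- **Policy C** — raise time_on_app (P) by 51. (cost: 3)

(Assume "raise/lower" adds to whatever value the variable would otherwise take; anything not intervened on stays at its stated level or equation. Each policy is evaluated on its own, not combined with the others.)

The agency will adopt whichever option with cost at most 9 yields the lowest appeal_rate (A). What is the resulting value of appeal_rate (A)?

Policy A (S − 31):
  S = 94 − 31 = 63
  G = 130
  P = 132
  A = 153 + 63 + 5·130 − 4·132 = 338
Policy C (P + 51):
  S = 94
  G = 130
  P = 132 + 51 = 183
  A = 153 + 94 + 5·130 − 4·183 = 165
Comparing — Policy A: A=338, Policy C: A=165. Lowest is 165 (Policy C).

165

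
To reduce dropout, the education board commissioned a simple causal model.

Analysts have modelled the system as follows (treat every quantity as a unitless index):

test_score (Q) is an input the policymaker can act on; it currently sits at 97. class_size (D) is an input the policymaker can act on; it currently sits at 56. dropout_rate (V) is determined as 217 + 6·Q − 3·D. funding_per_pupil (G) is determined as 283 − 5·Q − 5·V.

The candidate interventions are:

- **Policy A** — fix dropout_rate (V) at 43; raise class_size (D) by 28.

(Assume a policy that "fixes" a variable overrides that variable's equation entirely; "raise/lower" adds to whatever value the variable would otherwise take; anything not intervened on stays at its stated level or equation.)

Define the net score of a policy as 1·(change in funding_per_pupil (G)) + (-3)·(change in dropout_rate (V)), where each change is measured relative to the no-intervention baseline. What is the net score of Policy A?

Baseline:
  Q = 97
  D = 56
  V = 217 + 6·97 − 3·56 = 631
  G = 283 − 5·97 − 5·631 = -3357
Policy A (V := 43, D + 28):
  Q = 97
  D = 56 + 28 = 84
  V = 43
  G = 283 − 5·97 − 5·43 = -417
ΔG = -417 − (-3357) = 2940; ΔV = 43 − 631 = -588
Score = 1·2940 + (-3)·(-588) = 4704

4704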